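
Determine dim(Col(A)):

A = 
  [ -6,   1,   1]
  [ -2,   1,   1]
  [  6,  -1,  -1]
dim(Col(A)) = 2

Row reduce:
R2 → R2 - (1/3)·R1
R3 → R3 + (1)·R1
REF = 
  [ -6,   1,   1]
  [  0, 2/3, 2/3]
  [  0,   0,   0]
Pivot columns: 1, 2 → 2 pivots.
dim(Col(A)) = number of pivot columns = 2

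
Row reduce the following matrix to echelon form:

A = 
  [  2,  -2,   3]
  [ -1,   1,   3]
Row operations:
R2 → R2 + (1/2)·R1

Resulting echelon form:
REF = 
  [  2,  -2,   3]
  [  0,   0, 9/2]

Rank = 2 (number of non-zero pivot rows).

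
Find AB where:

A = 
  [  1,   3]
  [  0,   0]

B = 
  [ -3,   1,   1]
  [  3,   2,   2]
AB = 
  [  6,   7,   7]
  [  0,   0,   0]

A is 2×2 and B is 2×3, so AB is 2×3. Each entry is (row of A)·(column of B):
AB[1,1] = (1)(-3) + (3)(3) = 6
AB[1,2] = (1)(1) + (3)(2) = 7
AB[1,3] = (1)(1) + (3)(2) = 7
AB[2,1] = (0)(-3) + (0)(3) = 0
AB[2,2] = (0)(1) + (0)(2) = 0
AB[2,3] = (0)(1) + (0)(2) = 0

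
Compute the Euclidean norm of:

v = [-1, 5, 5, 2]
7.416

||v||₂ = √((-1)² + (5)² + (5)² + (2)²) = √55 = 7.416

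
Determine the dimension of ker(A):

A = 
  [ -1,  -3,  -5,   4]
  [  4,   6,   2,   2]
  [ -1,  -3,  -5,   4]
nullity(A) = 2

Row reduce:
R2 → R2 + (4)·R1
R3 → R3 - (1)·R1
REF = 
  [ -1,  -3,  -5,   4]
  [  0,  -6, -18,  18]
  [  0,   0,   0,   0]
Pivot columns: 1, 2 → 2 pivots.
rank(A) = 2, so nullity(A) = 4 - 2 = 2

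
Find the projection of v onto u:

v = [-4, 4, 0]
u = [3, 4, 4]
proj_u(v) = [12/41, 16/41, 16/41]

v·u = (-4)(3) + (4)(4) + (0)(4) = 4
u·u = (3)² + (4)² + (4)² = 41
proj_u(v) = (v·u / u·u) × u = (4/41) × u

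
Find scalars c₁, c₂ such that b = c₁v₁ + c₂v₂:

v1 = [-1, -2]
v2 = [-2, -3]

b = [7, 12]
c1 = -3, c2 = -2

b = -3·v1 + -2·v2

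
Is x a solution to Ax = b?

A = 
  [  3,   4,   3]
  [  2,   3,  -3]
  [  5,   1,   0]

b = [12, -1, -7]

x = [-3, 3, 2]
No

Ax = [9, -3, -12] ≠ b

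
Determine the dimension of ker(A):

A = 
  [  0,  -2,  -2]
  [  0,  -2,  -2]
nullity(A) = 2

Row reduce:
R2 → R2 - (1)·R1
REF = 
  [  0,  -2,  -2]
  [  0,   0,   0]
Pivot columns: 2 → 1 pivot.
rank(A) = 1, so nullity(A) = 3 - 1 = 2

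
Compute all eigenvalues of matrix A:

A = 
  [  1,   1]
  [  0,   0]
λ = 1, 0

tr(A) = 1, det(A) = 0
Characteristic polynomial: λ² - tr(A)λ + det(A) = λ² - λ
λ² - λ = λ(λ - 1)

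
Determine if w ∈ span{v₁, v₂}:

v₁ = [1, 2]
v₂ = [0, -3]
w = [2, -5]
Yes

Form the augmented matrix and row-reduce:
[v₁|v₂|w] = 
  [  1,   0,   2]
  [  2,  -3,  -5]
R2 → R2 - (2)·R1
REF = 
  [  1,   0,   2]
  [  0,  -3,  -9]

No row of the form [0 0 | nonzero], so the system is consistent. Back-substitution gives c₁ = 2, c₂ = 3: w = (2)·v₁ + (3)·v₂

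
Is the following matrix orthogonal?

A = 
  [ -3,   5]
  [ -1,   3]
No

AᵀA = 
  [ 10, -18]
  [-18,  34]
≠ I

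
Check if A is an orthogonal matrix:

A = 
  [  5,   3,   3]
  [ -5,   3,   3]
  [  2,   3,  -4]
No

AᵀA = 
  [ 54,   6,  -8]
  [  6,  27,   6]
  [ -8,   6,  34]
≠ I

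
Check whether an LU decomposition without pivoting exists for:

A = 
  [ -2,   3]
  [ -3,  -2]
Yes.
A[1,1] = -2 ≠ 0, so Gaussian elimination proceeds without a row swap: multiplier ℓ₂₁ = (-3)/(-2) = 3/2, and U[2,2] = -2 - (3/2)(3) = -13/2.
L = 
  [  1,   0]
  [3/2,   1]
U = 
  [   -2,     3]
  [    0, -13/2]
Check row 2 of LU: [(3/2)(-2), (3/2)(3) + (-13/2)] = [-3, -2] = row 2 of A ✓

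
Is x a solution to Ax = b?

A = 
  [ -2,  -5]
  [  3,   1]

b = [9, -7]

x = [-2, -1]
Yes

Ax = [9, -7] = b ✓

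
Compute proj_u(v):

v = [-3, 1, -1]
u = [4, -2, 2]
v·u = (-3)(4) + (1)(-2) + (-1)(2) = -16
u·u = (4)² + (-2)² + (2)² = 24
proj_u(v) = (v·u / u·u) × u = (-16/24) × u = (-2/3) × u

proj_u(v) = [-8/3, 4/3, -4/3]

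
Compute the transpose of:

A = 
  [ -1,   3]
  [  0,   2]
Aᵀ = 
  [ -1,   0]
  [  3,   2]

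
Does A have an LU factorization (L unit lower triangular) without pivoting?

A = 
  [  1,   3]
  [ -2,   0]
Yes.
A[1,1] = 1 ≠ 0, so Gaussian elimination proceeds without a row swap: multiplier ℓ₂₁ = (-2)/(1) = -2, and U[2,2] = 0 - (-2)(3) = 6.
L = 
  [  1,   0]
  [ -2,   1]
U = 
  [  1,   3]
  [  0,   6]
Check row 2 of LU: [(-2)(1), (-2)(3) + 6] = [-2, 0] = row 2 of A ✓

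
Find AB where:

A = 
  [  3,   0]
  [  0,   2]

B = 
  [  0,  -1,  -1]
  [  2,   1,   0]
AB = 
  [  0,  -3,  -3]
  [  4,   2,   0]

A is 2×2 and B is 2×3, so AB is 2×3. Each entry is (row of A)·(column of B):
AB[1,1] = (3)(0) + (0)(2) = 0
AB[1,2] = (3)(-1) + (0)(1) = -3
AB[1,3] = (3)(-1) + (0)(0) = -3
AB[2,1] = (0)(0) + (2)(2) = 4
AB[2,2] = (0)(-1) + (2)(1) = 2
AB[2,3] = (0)(-1) + (2)(0) = 0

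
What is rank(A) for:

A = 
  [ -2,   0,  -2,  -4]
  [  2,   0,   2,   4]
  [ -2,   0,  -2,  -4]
rank(A) = 1

Row reduce:
R2 → R2 + (1)·R1
R3 → R3 - (1)·R1
REF = 
  [ -2,   0,  -2,  -4]
  [  0,   0,   0,   0]
  [  0,   0,   0,   0]
Pivot columns: 1 → 1 pivot.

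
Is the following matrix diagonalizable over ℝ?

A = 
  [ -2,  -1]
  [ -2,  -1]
Yes

tr(A) = -3, det(A) = 0
Characteristic polynomial: λ² - tr(A)λ + det(A) = λ² + 3λ
λ² + 3λ = λ(λ + 3)
Eigenvalues: 0, -3
λ=-3: alg. mult. = 1, geom. mult. = 2 - rank(A - (-3)I) = 2 - 1 = 1
λ=0: alg. mult. = 1, geom. mult. = 2 - rank(A - (0)I) = 2 - 1 = 1
Sum of geometric multiplicities equals n, so A has n independent eigenvectors.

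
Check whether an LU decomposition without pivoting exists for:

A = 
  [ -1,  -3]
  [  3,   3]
Yes.
A[1,1] = -1 ≠ 0, so Gaussian elimination proceeds without a row swap: multiplier ℓ₂₁ = (3)/(-1) = -3, and U[2,2] = 3 - (-3)(-3) = -6.
L = 
  [  1,   0]
  [ -3,   1]
U = 
  [ -1,  -3]
  [  0,  -6]
Check row 2 of LU: [(-3)(-1), (-3)(-3) + (-6)] = [3, 3] = row 2 of A ✓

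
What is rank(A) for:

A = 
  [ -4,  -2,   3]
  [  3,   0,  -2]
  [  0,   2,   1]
Row reduce:
R2 → R2 + (3/4)·R1
R3 → R3 + (4/3)·R2
REF = 
  [  -4,   -2,    3]
  [   0, -3/2,  1/4]
  [   0,    0,  4/3]
Pivot columns: 1, 2, 3 → 3 pivots.

rank(A) = 3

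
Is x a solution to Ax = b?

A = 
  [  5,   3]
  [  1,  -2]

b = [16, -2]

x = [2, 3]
No

Ax = [19, -4] ≠ b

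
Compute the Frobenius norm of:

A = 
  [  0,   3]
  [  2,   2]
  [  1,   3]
||A||_F = 5.196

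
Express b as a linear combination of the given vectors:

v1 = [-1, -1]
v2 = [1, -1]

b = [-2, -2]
c1 = 2, c2 = 0

b = 2·v1 + 0·v2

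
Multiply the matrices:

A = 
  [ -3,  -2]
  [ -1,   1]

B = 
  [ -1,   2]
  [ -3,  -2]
A is 2×2 and B is 2×2, so AB is 2×2. Each entry is (row of A)·(column of B):
AB[1,1] = (-3)(-1) + (-2)(-3) = 9
AB[1,2] = (-3)(2) + (-2)(-2) = -2
AB[2,1] = (-1)(-1) + (1)(-3) = -2
AB[2,2] = (-1)(2) + (1)(-2) = -4

AB = 
  [  9,  -2]
  [ -2,  -4]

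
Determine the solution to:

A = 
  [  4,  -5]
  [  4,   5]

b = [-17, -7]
Row reduce the augmented matrix [A|b]:
R2 → R2 - (1)·R1
REF = 
  [  4,  -5, -17]
  [  0,  10,  10]

Back-substitution:
x₂ = 10 / 10 = 1
x₁ = (-17 - (-5)(1)) / 4 = -3

x = [-3, 1]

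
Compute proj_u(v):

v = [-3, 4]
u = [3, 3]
v·u = (-3)(3) + (4)(3) = 3
u·u = (3)² + (3)² = 18
proj_u(v) = (v·u / u·u) × u = (3/18) × u = (1/6) × u

proj_u(v) = [1/2, 1/2]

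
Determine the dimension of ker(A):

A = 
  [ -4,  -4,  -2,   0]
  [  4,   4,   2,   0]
nullity(A) = 3

Row reduce:
R2 → R2 + (1)·R1
REF = 
  [ -4,  -4,  -2,   0]
  [  0,   0,   0,   0]
Pivot columns: 1 → 1 pivot.
rank(A) = 1, so nullity(A) = 4 - 1 = 3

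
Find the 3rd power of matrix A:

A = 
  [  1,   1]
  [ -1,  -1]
A^3 = 
  [  0,   0]
  [  0,   0]

A² = A·A:
A²[1,1] = (1)(1) + (1)(-1) = 0
A²[1,2] = (1)(1) + (1)(-1) = 0
A²[2,1] = (-1)(1) + (-1)(-1) = 0
A²[2,2] = (-1)(1) + (-1)(-1) = 0
A² = 
  [  0,   0]
  [  0,   0]

A^3 = A^2·A:
A^3[1,1] = (0)(1) + (0)(-1) = 0
A^3[1,2] = (0)(1) + (0)(-1) = 0
A^3[2,1] = (0)(1) + (0)(-1) = 0
A^3[2,2] = (0)(1) + (0)(-1) = 0
A^3 = 
  [  0,   0]
  [  0,   0]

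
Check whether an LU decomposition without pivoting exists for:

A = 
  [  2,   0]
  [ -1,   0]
Yes.
A[1,1] = 2 ≠ 0, so Gaussian elimination proceeds without a row swap: multiplier ℓ₂₁ = (-1)/(2) = -1/2, and U[2,2] = 0 - (-1/2)(0) = 0.
L = 
  [   1,    0]
  [-1/2,    1]
U = 
  [  2,   0]
  [  0,   0]
Check row 2 of LU: [(-1/2)(2), (-1/2)(0) + 0] = [-1, 0] = row 2 of A ✓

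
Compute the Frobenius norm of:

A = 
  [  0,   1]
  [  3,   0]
||A||_F = 3.162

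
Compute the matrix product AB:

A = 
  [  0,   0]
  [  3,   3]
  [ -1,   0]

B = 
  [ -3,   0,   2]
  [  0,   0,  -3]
AB = 
  [  0,   0,   0]
  [ -9,   0,  -3]
  [  3,   0,  -2]

A is 3×2 and B is 2×3, so AB is 3×3. Each entry is (row of A)·(column of B):
AB[1,1] = (0)(-3) + (0)(0) = 0
AB[1,2] = (0)(0) + (0)(0) = 0
AB[1,3] = (0)(2) + (0)(-3) = 0
AB[2,1] = (3)(-3) + (3)(0) = -9
AB[2,2] = (3)(0) + (3)(0) = 0
AB[2,3] = (3)(2) + (3)(-3) = -3
AB[3,1] = (-1)(-3) + (0)(0) = 3
AB[3,2] = (-1)(0) + (0)(0) = 0
AB[3,3] = (-1)(2) + (0)(-3) = -2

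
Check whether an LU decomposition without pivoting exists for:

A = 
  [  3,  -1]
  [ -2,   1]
Yes.
A[1,1] = 3 ≠ 0, so Gaussian elimination proceeds without a row swap: multiplier ℓ₂₁ = (-2)/(3) = -2/3, and U[2,2] = 1 - (-2/3)(-1) = 1/3.
L = 
  [   1,    0]
  [-2/3,    1]
U = 
  [  3,  -1]
  [  0, 1/3]
Check row 2 of LU: [(-2/3)(3), (-2/3)(-1) + (1/3)] = [-2, 1] = row 2 of A ✓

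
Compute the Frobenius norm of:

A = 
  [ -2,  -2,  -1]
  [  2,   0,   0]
||A||_F = 3.606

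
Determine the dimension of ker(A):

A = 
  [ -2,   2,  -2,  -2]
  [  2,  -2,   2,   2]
nullity(A) = 3

Row reduce:
R2 → R2 + (1)·R1
REF = 
  [ -2,   2,  -2,  -2]
  [  0,   0,   0,   0]
Pivot columns: 1 → 1 pivot.
rank(A) = 1, so nullity(A) = 4 - 1 = 3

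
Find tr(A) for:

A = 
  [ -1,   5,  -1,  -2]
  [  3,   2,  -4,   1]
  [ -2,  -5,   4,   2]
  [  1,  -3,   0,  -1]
4

tr(A) = -1 + 2 + 4 + -1 = 4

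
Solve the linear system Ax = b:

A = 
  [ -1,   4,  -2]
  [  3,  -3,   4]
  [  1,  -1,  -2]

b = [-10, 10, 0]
x = [0, -2, 1]

Row reduce the augmented matrix [A|b]:
R2 → R2 + (3)·R1
R3 → R3 + (1)·R1
R3 → R3 - (1/3)·R2
REF = 
  [   -1,     4,    -2,   -10]
  [    0,     9,    -2,   -20]
  [    0,     0, -10/3, -10/3]

Back-substitution:
x₃ = (-10/3) / (-10/3) = 1
x₂ = (-20 - (-2)(1)) / 9 = -2
x₁ = (-10 - (4)(-2) - (-2)(1)) / (-1) = 0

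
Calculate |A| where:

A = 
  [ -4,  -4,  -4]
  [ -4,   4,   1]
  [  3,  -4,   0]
-44

Cofactor expansion along row 1:
det(A) = (-4)·((4)(0) - (1)(-4)) - (-4)·((-4)(0) - (1)(3)) + (-4)·((-4)(-4) - (4)(3))
  = (-4)(4) - (-4)(-3) + (-4)(4)
  = -44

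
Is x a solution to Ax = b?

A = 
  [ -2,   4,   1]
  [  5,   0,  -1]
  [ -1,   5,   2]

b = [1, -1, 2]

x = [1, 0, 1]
No

Ax = [-1, 4, 1] ≠ b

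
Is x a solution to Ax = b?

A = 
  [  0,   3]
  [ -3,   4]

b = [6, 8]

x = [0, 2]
Yes

Ax = [6, 8] = b ✓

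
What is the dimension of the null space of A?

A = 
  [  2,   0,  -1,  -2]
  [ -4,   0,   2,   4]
nullity(A) = 3

Row reduce:
R2 → R2 + (2)·R1
REF = 
  [  2,   0,  -1,  -2]
  [  0,   0,   0,   0]
Pivot columns: 1 → 1 pivot.
rank(A) = 1, so nullity(A) = 4 - 1 = 3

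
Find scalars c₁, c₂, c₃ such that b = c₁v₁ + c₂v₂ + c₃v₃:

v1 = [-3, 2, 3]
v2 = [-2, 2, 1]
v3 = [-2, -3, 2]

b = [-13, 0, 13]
c1 = 3, c2 = 0, c3 = 2

b = 3·v1 + 0·v2 + 2·v3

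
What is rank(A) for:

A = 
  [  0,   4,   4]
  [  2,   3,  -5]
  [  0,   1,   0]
rank(A) = 3

Row reduce:
Swap R1 ↔ R2
R3 → R3 - (1/4)·R2
REF = 
  [  2,   3,  -5]
  [  0,   4,   4]
  [  0,   0,  -1]
Pivot columns: 1, 2, 3 → 3 pivots.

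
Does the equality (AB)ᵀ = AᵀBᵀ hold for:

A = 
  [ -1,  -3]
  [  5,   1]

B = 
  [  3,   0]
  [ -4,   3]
No

(AB)ᵀ = 
  [  9,  11]
  [ -9,   3]

AᵀBᵀ = 
  [ -3,  19]
  [ -9,  15]

The two matrices differ, so (AB)ᵀ ≠ AᵀBᵀ in general. The correct identity is (AB)ᵀ = BᵀAᵀ.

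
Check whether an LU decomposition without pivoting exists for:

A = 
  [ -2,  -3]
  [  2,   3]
Yes.
A[1,1] = -2 ≠ 0, so Gaussian elimination proceeds without a row swap: multiplier ℓ₂₁ = (2)/(-2) = -1, and U[2,2] = 3 - (-1)(-3) = 0.
L = 
  [  1,   0]
  [ -1,   1]
U = 
  [ -2,  -3]
  [  0,   0]
Check row 2 of LU: [(-1)(-2), (-1)(-3) + 0] = [2, 3] = row 2 of A ✓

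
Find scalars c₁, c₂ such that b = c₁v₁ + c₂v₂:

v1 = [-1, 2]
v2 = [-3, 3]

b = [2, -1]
c1 = 1, c2 = -1

b = 1·v1 + -1·v2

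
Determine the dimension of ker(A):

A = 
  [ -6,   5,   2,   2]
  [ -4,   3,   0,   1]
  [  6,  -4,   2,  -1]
nullity(A) = 2

Row reduce:
R2 → R2 - (2/3)·R1
R3 → R3 + (1)·R1
R3 → R3 + (3)·R2
REF = 
  [  -6,    5,    2,    2]
  [   0, -1/3, -4/3, -1/3]
  [   0,    0,    0,    0]
Pivot columns: 1, 2 → 2 pivots.
rank(A) = 2, so nullity(A) = 4 - 2 = 2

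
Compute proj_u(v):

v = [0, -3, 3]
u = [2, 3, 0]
proj_u(v) = [-18/13, -27/13, 0]

v·u = (0)(2) + (-3)(3) + (3)(0) = -9
u·u = (2)² + (3)² + (0)² = 13
proj_u(v) = (v·u / u·u) × u = (-9/13) × u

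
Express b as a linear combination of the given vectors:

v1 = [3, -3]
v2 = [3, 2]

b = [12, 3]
c1 = 1, c2 = 3

b = 1·v1 + 3·v2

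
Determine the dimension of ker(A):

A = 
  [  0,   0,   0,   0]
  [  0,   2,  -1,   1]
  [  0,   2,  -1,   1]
nullity(A) = 3

Row reduce:
Swap R1 ↔ R2
R3 → R3 - (1)·R1
REF = 
  [  0,   2,  -1,   1]
  [  0,   0,   0,   0]
  [  0,   0,   0,   0]
Pivot columns: 2 → 1 pivot.
rank(A) = 1, so nullity(A) = 4 - 1 = 3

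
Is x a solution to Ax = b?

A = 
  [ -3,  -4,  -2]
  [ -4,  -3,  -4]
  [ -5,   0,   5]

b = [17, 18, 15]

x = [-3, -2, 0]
Yes

Ax = [17, 18, 15] = b ✓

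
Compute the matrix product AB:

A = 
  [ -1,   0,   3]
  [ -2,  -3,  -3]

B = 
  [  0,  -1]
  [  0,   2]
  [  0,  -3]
A is 2×3 and B is 3×2, so AB is 2×2. Each entry is (row of A)·(column of B):
AB[1,1] = (-1)(0) + (0)(0) + (3)(0) = 0
AB[1,2] = (-1)(-1) + (0)(2) + (3)(-3) = -8
AB[2,1] = (-2)(0) + (-3)(0) + (-3)(0) = 0
AB[2,2] = (-2)(-1) + (-3)(2) + (-3)(-3) = 5

AB = 
  [  0,  -8]
  [  0,   5]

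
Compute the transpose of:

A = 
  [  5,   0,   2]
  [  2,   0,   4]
Aᵀ = 
  [  5,   2]
  [  0,   0]
  [  2,   4]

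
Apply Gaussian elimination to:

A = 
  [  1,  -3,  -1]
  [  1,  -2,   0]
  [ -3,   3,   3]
Row operations:
R2 → R2 - (1)·R1
R3 → R3 + (3)·R1
R3 → R3 + (6)·R2

Resulting echelon form:
REF = 
  [  1,  -3,  -1]
  [  0,   1,   1]
  [  0,   0,   6]

Rank = 3 (number of non-zero pivot rows).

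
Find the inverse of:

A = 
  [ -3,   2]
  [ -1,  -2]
det(A) = (-3)(-2) - (2)(-1) = 8
For a 2×2 matrix, A⁻¹ = (1/det(A)) · [[d, -b], [-c, a]]
    = (1/8) · [[-2, -2], [1, -3]]

A⁻¹ = 
  [-1/4, -1/4]
  [ 1/8, -3/8]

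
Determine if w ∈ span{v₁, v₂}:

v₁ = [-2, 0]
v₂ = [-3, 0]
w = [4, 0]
Yes

Form the augmented matrix and row-reduce:
[v₁|v₂|w] = 
  [ -2,  -3,   4]
  [  0,   0,   0]
(already in echelon form — no row operations needed)

No row of the form [0 0 | nonzero], so the system is consistent. Back-substitution gives c₁ = -2, c₂ = 0: w = (-2)·v₁ + (0)·v₂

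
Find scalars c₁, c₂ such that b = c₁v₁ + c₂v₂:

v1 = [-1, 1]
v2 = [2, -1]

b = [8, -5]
c1 = -2, c2 = 3

b = -2·v1 + 3·v2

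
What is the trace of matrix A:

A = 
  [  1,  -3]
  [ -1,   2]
3

tr(A) = 1 + 2 = 3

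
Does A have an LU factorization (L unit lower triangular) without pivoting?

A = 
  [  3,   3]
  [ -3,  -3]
Yes.
A[1,1] = 3 ≠ 0, so Gaussian elimination proceeds without a row swap: multiplier ℓ₂₁ = (-3)/(3) = -1, and U[2,2] = -3 - (-1)(3) = 0.
L = 
  [  1,   0]
  [ -1,   1]
U = 
  [  3,   3]
  [  0,   0]
Check row 2 of LU: [(-1)(3), (-1)(3) + 0] = [-3, -3] = row 2 of A ✓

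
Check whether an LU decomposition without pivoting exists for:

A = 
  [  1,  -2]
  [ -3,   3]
Yes.
A[1,1] = 1 ≠ 0, so Gaussian elimination proceeds without a row swap: multiplier ℓ₂₁ = (-3)/(1) = -3, and U[2,2] = 3 - (-3)(-2) = -3.
L = 
  [  1,   0]
  [ -3,   1]
U = 
  [  1,  -2]
  [  0,  -3]
Check row 2 of LU: [(-3)(1), (-3)(-2) + (-3)] = [-3, 3] = row 2 of A ✓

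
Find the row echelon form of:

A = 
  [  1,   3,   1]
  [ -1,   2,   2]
Row operations:
R2 → R2 + (1)·R1

Resulting echelon form:
REF = 
  [  1,   3,   1]
  [  0,   5,   3]

Rank = 2 (number of non-zero pivot rows).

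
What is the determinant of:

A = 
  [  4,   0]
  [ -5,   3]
For a 2×2 matrix, det = ad - bc = (4)(3) - (0)(-5) = 12

det(A) = 12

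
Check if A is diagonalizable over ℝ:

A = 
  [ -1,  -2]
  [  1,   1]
No

tr(A) = 0, det(A) = 1
Characteristic polynomial: λ² - tr(A)λ + det(A) = λ² + 1
λ² + 1 = 0  ⇒  λ = (0 ± √((0)² - 4·(1)))/2 = (0 ± √(-4))/2
  = i,  -i
Eigenvalues: i, -i  (≈ 0 + 1i, 0 - 1i)
Has complex eigenvalues (not diagonalizable over ℝ).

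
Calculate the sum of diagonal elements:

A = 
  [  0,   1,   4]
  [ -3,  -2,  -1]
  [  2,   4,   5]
3

tr(A) = 0 + -2 + 5 = 3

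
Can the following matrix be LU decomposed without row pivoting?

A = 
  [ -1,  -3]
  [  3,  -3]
Yes.
A[1,1] = -1 ≠ 0, so Gaussian elimination proceeds without a row swap: multiplier ℓ₂₁ = (3)/(-1) = -3, and U[2,2] = -3 - (-3)(-3) = -12.
L = 
  [  1,   0]
  [ -3,   1]
U = 
  [ -1,  -3]
  [  0, -12]
Check row 2 of LU: [(-3)(-1), (-3)(-3) + (-12)] = [3, -3] = row 2 of A ✓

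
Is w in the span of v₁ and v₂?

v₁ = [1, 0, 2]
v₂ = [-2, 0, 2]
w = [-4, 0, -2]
Yes

Form the augmented matrix and row-reduce:
[v₁|v₂|w] = 
  [  1,  -2,  -4]
  [  0,   0,   0]
  [  2,   2,  -2]
R3 → R3 - (2)·R1
Swap R2 ↔ R3
REF = 
  [  1,  -2,  -4]
  [  0,   6,   6]
  [  0,   0,   0]

No row of the form [0 0 | nonzero], so the system is consistent. Back-substitution gives c₁ = -2, c₂ = 1: w = (-2)·v₁ + (1)·v₂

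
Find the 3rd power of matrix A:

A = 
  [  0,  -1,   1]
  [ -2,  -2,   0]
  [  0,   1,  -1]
A^3 = 
  [ -6,  -9,   3]
  [-12, -18,   6]
  [  6,   9,  -3]

A² = A·A:
A²[1,1] = (0)(0) + (-1)(-2) + (1)(0) = 2
A²[1,2] = (0)(-1) + (-1)(-2) + (1)(1) = 3
A²[1,3] = (0)(1) + (-1)(0) + (1)(-1) = -1
A²[2,1] = (-2)(0) + (-2)(-2) + (0)(0) = 4
A²[2,2] = (-2)(-1) + (-2)(-2) + (0)(1) = 6
A²[2,3] = (-2)(1) + (-2)(0) + (0)(-1) = -2
A²[3,1] = (0)(0) + (1)(-2) + (-1)(0) = -2
A²[3,2] = (0)(-1) + (1)(-2) + (-1)(1) = -3
A²[3,3] = (0)(1) + (1)(0) + (-1)(-1) = 1
A² = 
  [  2,   3,  -1]
  [  4,   6,  -2]
  [ -2,  -3,   1]

A^3 = A^2·A:
A^3[1,1] = (2)(0) + (3)(-2) + (-1)(0) = -6
A^3[1,2] = (2)(-1) + (3)(-2) + (-1)(1) = -9
A^3[1,3] = (2)(1) + (3)(0) + (-1)(-1) = 3
A^3[2,1] = (4)(0) + (6)(-2) + (-2)(0) = -12
A^3[2,2] = (4)(-1) + (6)(-2) + (-2)(1) = -18
A^3[2,3] = (4)(1) + (6)(0) + (-2)(-1) = 6
A^3[3,1] = (-2)(0) + (-3)(-2) + (1)(0) = 6
A^3[3,2] = (-2)(-1) + (-3)(-2) + (1)(1) = 9
A^3[3,3] = (-2)(1) + (-3)(0) + (1)(-1) = -3
A^3 = 
  [ -6,  -9,   3]
  [-12, -18,   6]
  [  6,   9,  -3]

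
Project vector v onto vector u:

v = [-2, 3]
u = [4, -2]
proj_u(v) = [-14/5, 7/5]

v·u = (-2)(4) + (3)(-2) = -14
u·u = (4)² + (-2)² = 20
proj_u(v) = (v·u / u·u) × u = (-14/20) × u = (-7/10) × u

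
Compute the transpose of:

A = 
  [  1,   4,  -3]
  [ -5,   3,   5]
Aᵀ = 
  [  1,  -5]
  [  4,   3]
  [ -3,   5]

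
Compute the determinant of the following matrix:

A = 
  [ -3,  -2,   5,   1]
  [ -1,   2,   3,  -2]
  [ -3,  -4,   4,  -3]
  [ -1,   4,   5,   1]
-46

Cofactor expansion along row 1: det(A) = a₁₁M₁₁ - a₁₂M₁₂ + a₁₃M₁₃ - a₁₄M₁₄

M₁₁ = det[[2, 3, -2]; [-4, 4, -3]; [4, 5, 1]]
  = (2)·((4)(1) - (-3)(5)) - (3)·((-4)(1) - (-3)(4)) + (-2)·((-4)(5) - (4)(4))
  = (2)(19) - (3)(8) + (-2)(-36)
  = 86
M₁₂ = det[[-1, 3, -2]; [-3, 4, -3]; [-1, 5, 1]]
  = (-1)·((4)(1) - (-3)(5)) - (3)·((-3)(1) - (-3)(-1)) + (-2)·((-3)(5) - (4)(-1))
  = (-1)(19) - (3)(-6) + (-2)(-11)
  = 21
M₁₃ = det[[-1, 2, -2]; [-3, -4, -3]; [-1, 4, 1]]
  = (-1)·((-4)(1) - (-3)(4)) - (2)·((-3)(1) - (-3)(-1)) + (-2)·((-3)(4) - (-4)(-1))
  = (-1)(8) - (2)(-6) + (-2)(-16)
  = 36
M₁₄ = det[[-1, 2, 3]; [-3, -4, 4]; [-1, 4, 5]]
  = (-1)·((-4)(5) - (4)(4)) - (2)·((-3)(5) - (4)(-1)) + (3)·((-3)(4) - (-4)(-1))
  = (-1)(-36) - (2)(-11) + (3)(-16)
  = 10

det(A) = (-3)(86) - (-2)(21) + (5)(36) - (1)(10) = -46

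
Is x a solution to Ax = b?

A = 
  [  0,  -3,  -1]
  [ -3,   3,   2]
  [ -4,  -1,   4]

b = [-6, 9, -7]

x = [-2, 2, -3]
No

Ax = [-3, 6, -6] ≠ b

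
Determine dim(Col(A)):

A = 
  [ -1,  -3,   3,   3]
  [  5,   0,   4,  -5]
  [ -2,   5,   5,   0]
Row reduce:
R2 → R2 + (5)·R1
R3 → R3 - (2)·R1
R3 → R3 + (11/15)·R2
REF = 
  [    -1,     -3,      3,      3]
  [     0,    -15,     19,     10]
  [     0,      0, 194/15,    4/3]
Pivot columns: 1, 2, 3 → 3 pivots.
dim(Col(A)) = number of pivot columns = 3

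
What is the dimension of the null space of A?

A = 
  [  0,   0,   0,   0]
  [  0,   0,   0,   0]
nullity(A) = 4

Row reduce:
(no row operations needed)
REF = 
  [  0,   0,   0,   0]
  [  0,   0,   0,   0]
Pivot columns: none → 0 pivots.
rank(A) = 0, so nullity(A) = 4 - 0 = 4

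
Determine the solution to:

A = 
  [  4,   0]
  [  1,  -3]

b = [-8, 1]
Row reduce the augmented matrix [A|b]:
R2 → R2 - (1/4)·R1
REF = 
  [  4,   0,  -8]
  [  0,  -3,   3]

Back-substitution:
x₂ = 3 / (-3) = -1
x₁ = (-8 - (0)(-1)) / 4 = -2

x = [-2, -1]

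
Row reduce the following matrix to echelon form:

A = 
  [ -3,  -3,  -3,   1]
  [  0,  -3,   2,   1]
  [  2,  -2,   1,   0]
Row operations:
R3 → R3 + (2/3)·R1
R3 → R3 - (4/3)·R2

Resulting echelon form:
REF = 
  [   -3,    -3,    -3,     1]
  [    0,    -3,     2,     1]
  [    0,     0, -11/3,  -2/3]

Rank = 3 (number of non-zero pivot rows).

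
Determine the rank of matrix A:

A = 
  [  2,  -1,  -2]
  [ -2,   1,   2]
rank(A) = 1

Row reduce:
R2 → R2 + (1)·R1
REF = 
  [  2,  -1,  -2]
  [  0,   0,   0]
Pivot columns: 1 → 1 pivot.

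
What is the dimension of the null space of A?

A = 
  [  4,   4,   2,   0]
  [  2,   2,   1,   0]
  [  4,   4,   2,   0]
nullity(A) = 3

Row reduce:
R2 → R2 - (1/2)·R1
R3 → R3 - (1)·R1
REF = 
  [  4,   4,   2,   0]
  [  0,   0,   0,   0]
  [  0,   0,   0,   0]
Pivot columns: 1 → 1 pivot.
rank(A) = 1, so nullity(A) = 4 - 1 = 3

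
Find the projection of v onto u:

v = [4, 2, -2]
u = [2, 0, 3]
v·u = (4)(2) + (2)(0) + (-2)(3) = 2
u·u = (2)² + (0)² + (3)² = 13
proj_u(v) = (v·u / u·u) × u = (2/13) × u

proj_u(v) = [4/13, 0, 6/13]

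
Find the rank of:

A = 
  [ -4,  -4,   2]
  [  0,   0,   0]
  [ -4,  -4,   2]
rank(A) = 1

Row reduce:
R3 → R3 - (1)·R1
REF = 
  [ -4,  -4,   2]
  [  0,   0,   0]
  [  0,   0,   0]
Pivot columns: 1 → 1 pivot.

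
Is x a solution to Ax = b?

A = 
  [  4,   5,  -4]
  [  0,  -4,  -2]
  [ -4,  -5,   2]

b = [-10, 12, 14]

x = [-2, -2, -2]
Yes

Ax = [-10, 12, 14] = b ✓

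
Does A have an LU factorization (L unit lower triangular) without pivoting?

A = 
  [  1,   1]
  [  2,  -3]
Yes.
A[1,1] = 1 ≠ 0, so Gaussian elimination proceeds without a row swap: multiplier ℓ₂₁ = (2)/(1) = 2, and U[2,2] = -3 - (2)(1) = -5.
L = 
  [  1,   0]
  [  2,   1]
U = 
  [  1,   1]
  [  0,  -5]
Check row 2 of LU: [(2)(1), (2)(1) + (-5)] = [2, -3] = row 2 of A ✓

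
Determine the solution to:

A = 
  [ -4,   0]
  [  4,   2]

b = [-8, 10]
Row reduce the augmented matrix [A|b]:
R2 → R2 + (1)·R1
REF = 
  [ -4,   0,  -8]
  [  0,   2,   2]

Back-substitution:
x₂ = 2 / 2 = 1
x₁ = (-8 - (0)(1)) / (-4) = 2

x = [2, 1]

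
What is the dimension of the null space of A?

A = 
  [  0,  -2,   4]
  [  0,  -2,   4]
nullity(A) = 2

Row reduce:
R2 → R2 - (1)·R1
REF = 
  [  0,  -2,   4]
  [  0,   0,   0]
Pivot columns: 2 → 1 pivot.
rank(A) = 1, so nullity(A) = 3 - 1 = 2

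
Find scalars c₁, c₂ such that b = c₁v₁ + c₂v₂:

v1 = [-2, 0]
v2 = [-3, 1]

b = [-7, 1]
c1 = 2, c2 = 1

b = 2·v1 + 1·v2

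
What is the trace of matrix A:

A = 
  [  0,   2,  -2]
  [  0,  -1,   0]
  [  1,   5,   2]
1

tr(A) = 0 + -1 + 2 = 1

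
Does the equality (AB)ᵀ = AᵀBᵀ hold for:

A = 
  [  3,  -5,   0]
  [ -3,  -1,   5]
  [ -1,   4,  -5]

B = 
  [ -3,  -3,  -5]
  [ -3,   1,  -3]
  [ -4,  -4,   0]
No

(AB)ᵀ = 
  [  6,  -8,  11]
  [-14, -12,  27]
  [  0,  18,  -7]

AᵀBᵀ = 
  [  5,  -9,   0]
  [ -2,   2,  24]
  [ 10,  20, -20]

The two matrices differ, so (AB)ᵀ ≠ AᵀBᵀ in general. The correct identity is (AB)ᵀ = BᵀAᵀ.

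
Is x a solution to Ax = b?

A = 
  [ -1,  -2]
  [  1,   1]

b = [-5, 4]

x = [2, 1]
No

Ax = [-4, 3] ≠ b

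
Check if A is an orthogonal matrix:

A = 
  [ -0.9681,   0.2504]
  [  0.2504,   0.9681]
Yes

AᵀA = 
  [  0.9999,   0]
  [  0,   0.9999]
≈ I (equal to I up to the 4-dp rounding of the entries)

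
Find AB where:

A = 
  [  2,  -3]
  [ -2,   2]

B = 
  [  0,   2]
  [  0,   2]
A is 2×2 and B is 2×2, so AB is 2×2. Each entry is (row of A)·(column of B):
AB[1,1] = (2)(0) + (-3)(0) = 0
AB[1,2] = (2)(2) + (-3)(2) = -2
AB[2,1] = (-2)(0) + (2)(0) = 0
AB[2,2] = (-2)(2) + (2)(2) = 0

AB = 
  [  0,  -2]
  [  0,   0]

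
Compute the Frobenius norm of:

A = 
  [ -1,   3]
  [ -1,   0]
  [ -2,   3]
||A||_F = 4.899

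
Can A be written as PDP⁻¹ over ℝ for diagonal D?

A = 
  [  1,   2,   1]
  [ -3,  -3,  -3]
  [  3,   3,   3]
No

Characteristic polynomial: det(λI - A) = λ³ - λ² + 3λ
The constant term is 0, so λ = 0 is a root: p(λ) = λ(λ² - λ + 3)
λ² - λ + 3 = 0  ⇒  λ = (1 ± √((-1)² - 4·(3)))/2 = (1 ± √(-11))/2
  = (1 + i√11)/2,  (1 - i√11)/2
Eigenvalues: 0, (1 + i√11)/2, (1 - i√11)/2  (≈ 0, 0.5 + 1.658i, 0.5 - 1.658i)
Has complex eigenvalues (not diagonalizable over ℝ).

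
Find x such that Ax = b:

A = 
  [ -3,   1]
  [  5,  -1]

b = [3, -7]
x = [-2, -3]

Row reduce the augmented matrix [A|b]:
R2 → R2 + (5/3)·R1
REF = 
  [ -3,   1,   3]
  [  0, 2/3,  -2]

Back-substitution:
x₂ = (-2) / (2/3) = -3
x₁ = (3 - (1)(-3)) / (-3) = -2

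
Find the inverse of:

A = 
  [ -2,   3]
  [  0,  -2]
det(A) = (-2)(-2) - (3)(0) = 4
For a 2×2 matrix, A⁻¹ = (1/det(A)) · [[d, -b], [-c, a]]
    = (1/4) · [[-2, -3], [0, -2]]

A⁻¹ = 
  [-1/2, -3/4]
  [   0, -1/2]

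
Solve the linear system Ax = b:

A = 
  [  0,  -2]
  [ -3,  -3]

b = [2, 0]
x = [1, -1]

Row reduce the augmented matrix [A|b]:
Swap R1 ↔ R2
REF = 
  [ -3,  -3,   0]
  [  0,  -2,   2]

Back-substitution:
x₂ = 2 / (-2) = -1
x₁ = (0 - (-3)(-1)) / (-3) = 1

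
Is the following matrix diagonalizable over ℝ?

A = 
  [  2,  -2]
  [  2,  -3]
Yes

tr(A) = -1, det(A) = -2
Characteristic polynomial: λ² - tr(A)λ + det(A) = λ² + λ - 2
λ² + λ - 2 = (λ + 2)(λ - 1)
Eigenvalues: 1, -2
λ=-2: alg. mult. = 1, geom. mult. = 2 - rank(A - (-2)I) = 2 - 1 = 1
λ=1: alg. mult. = 1, geom. mult. = 2 - rank(A - (1)I) = 2 - 1 = 1
Sum of geometric multiplicities equals n, so A has n independent eigenvectors.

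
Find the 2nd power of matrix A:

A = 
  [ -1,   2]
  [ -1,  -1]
A² = A·A:
A²[1,1] = (-1)(-1) + (2)(-1) = -1
A²[1,2] = (-1)(2) + (2)(-1) = -4
A²[2,1] = (-1)(-1) + (-1)(-1) = 2
A²[2,2] = (-1)(2) + (-1)(-1) = -1
A² = 
  [ -1,  -4]
  [  2,  -1]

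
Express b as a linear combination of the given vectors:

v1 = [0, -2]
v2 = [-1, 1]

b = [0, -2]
c1 = 1, c2 = 0

b = 1·v1 + 0·v2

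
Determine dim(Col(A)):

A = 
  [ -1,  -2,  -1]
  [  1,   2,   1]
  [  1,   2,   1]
dim(Col(A)) = 1

Row reduce:
R2 → R2 + (1)·R1
R3 → R3 + (1)·R1
REF = 
  [ -1,  -2,  -1]
  [  0,   0,   0]
  [  0,   0,   0]
Pivot columns: 1 → 1 pivot.
dim(Col(A)) = number of pivot columns = 1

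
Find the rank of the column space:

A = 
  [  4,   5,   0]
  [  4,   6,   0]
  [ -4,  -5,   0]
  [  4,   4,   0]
dim(Col(A)) = 2

Row reduce:
R2 → R2 - (1)·R1
R3 → R3 + (1)·R1
R4 → R4 - (1)·R1
R4 → R4 + (1)·R2
REF = 
  [  4,   5,   0]
  [  0,   1,   0]
  [  0,   0,   0]
  [  0,   0,   0]
Pivot columns: 1, 2 → 2 pivots.
dim(Col(A)) = number of pivot columns = 2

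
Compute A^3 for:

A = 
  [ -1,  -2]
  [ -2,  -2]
A² = A·A:
A²[1,1] = (-1)(-1) + (-2)(-2) = 5
A²[1,2] = (-1)(-2) + (-2)(-2) = 6
A²[2,1] = (-2)(-1) + (-2)(-2) = 6
A²[2,2] = (-2)(-2) + (-2)(-2) = 8
A² = 
  [  5,   6]
  [  6,   8]

A^3 = A^2·A:
A^3[1,1] = (5)(-1) + (6)(-2) = -17
A^3[1,2] = (5)(-2) + (6)(-2) = -22
A^3[2,1] = (6)(-1) + (8)(-2) = -22
A^3[2,2] = (6)(-2) + (8)(-2) = -28
A^3 = 
  [-17, -22]
  [-22, -28]

Therefore
A^3 = 
  [-17, -22]
  [-22, -28]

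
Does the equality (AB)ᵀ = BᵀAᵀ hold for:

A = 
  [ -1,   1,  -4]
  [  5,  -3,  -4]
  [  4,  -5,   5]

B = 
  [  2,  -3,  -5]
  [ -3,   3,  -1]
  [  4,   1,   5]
Yes

(AB)ᵀ = 
  [-21,   3,  43]
  [  2, -28, -22]
  [-16, -42,  10]

BᵀAᵀ = 
  [-21,   3,  43]
  [  2, -28, -22]
  [-16, -42,  10]

Both sides are equal — this is the standard identity (AB)ᵀ = BᵀAᵀ, which holds for all A, B.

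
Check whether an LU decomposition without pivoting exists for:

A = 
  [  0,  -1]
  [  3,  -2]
No.
A[1,1] = 0 but A[2,1] = 3 ≠ 0. Any LU with L unit lower triangular has (LU)[1,1] = U[1,1] and (LU)[2,1] = L[2,1]·U[1,1]; matching A forces U[1,1] = 0, which then forces (LU)[2,1] = 0 ≠ 3. A row swap (pivoting) is required.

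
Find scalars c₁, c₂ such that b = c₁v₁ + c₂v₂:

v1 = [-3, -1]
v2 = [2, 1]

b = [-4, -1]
c1 = 2, c2 = 1

b = 2·v1 + 1·v2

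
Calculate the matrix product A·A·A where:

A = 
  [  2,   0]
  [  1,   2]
A² = A·A:
A²[1,1] = (2)(2) + (0)(1) = 4
A²[1,2] = (2)(0) + (0)(2) = 0
A²[2,1] = (1)(2) + (2)(1) = 4
A²[2,2] = (1)(0) + (2)(2) = 4
A² = 
  [  4,   0]
  [  4,   4]

A^3 = A^2·A:
A^3[1,1] = (4)(2) + (0)(1) = 8
A^3[1,2] = (4)(0) + (0)(2) = 0
A^3[2,1] = (4)(2) + (4)(1) = 12
A^3[2,2] = (4)(0) + (4)(2) = 8
A^3 = 
  [  8,   0]
  [ 12,   8]

Therefore
A^3 = 
  [  8,   0]
  [ 12,   8]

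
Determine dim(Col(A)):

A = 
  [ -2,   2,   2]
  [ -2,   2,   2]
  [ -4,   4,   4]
dim(Col(A)) = 1

Row reduce:
R2 → R2 - (1)·R1
R3 → R3 - (2)·R1
REF = 
  [ -2,   2,   2]
  [  0,   0,   0]
  [  0,   0,   0]
Pivot columns: 1 → 1 pivot.
dim(Col(A)) = number of pivot columns = 1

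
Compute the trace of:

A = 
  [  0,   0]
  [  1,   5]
5

tr(A) = 0 + 5 = 5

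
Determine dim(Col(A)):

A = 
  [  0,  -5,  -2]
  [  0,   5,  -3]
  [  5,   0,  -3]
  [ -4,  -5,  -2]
Row reduce:
Swap R1 ↔ R3
R4 → R4 + (4/5)·R1
R3 → R3 + (1)·R2
R4 → R4 + (1)·R2
R4 → R4 - (37/25)·R3
REF = 
  [  5,   0,  -3]
  [  0,   5,  -3]
  [  0,   0,  -5]
  [  0,   0,   0]
Pivot columns: 1, 2, 3 → 3 pivots.
dim(Col(A)) = number of pivot columns = 3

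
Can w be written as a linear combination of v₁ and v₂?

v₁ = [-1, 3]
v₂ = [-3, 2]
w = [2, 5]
Yes

Form the augmented matrix and row-reduce:
[v₁|v₂|w] = 
  [ -1,  -3,   2]
  [  3,   2,   5]
R2 → R2 + (3)·R1
REF = 
  [ -1,  -3,   2]
  [  0,  -7,  11]

No row of the form [0 0 | nonzero], so the system is consistent. Back-substitution gives c₁ = 19/7, c₂ = -11/7: w = (19/7)·v₁ + (-11/7)·v₂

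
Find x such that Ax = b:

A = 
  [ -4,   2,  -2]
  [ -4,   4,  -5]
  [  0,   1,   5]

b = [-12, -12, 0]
Row reduce the augmented matrix [A|b]:
R2 → R2 - (1)·R1
R3 → R3 - (1/2)·R2
REF = 
  [  -4,    2,   -2,  -12]
  [   0,    2,   -3,    0]
  [   0,    0, 13/2,    0]

Back-substitution:
x₃ = 0 / (13/2) = 0
x₂ = (0 - (-3)(0)) / 2 = 0
x₁ = (-12 - (2)(0) - (-2)(0)) / (-4) = 3

x = [3, 0, 0]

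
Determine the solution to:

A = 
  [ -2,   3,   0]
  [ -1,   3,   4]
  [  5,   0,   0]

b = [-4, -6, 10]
x = [2, 0, -1]

Row reduce the augmented matrix [A|b]:
R2 → R2 - (1/2)·R1
R3 → R3 + (5/2)·R1
R3 → R3 - (5)·R2
REF = 
  [ -2,   3,   0,  -4]
  [  0, 3/2,   4,  -4]
  [  0,   0, -20,  20]

Back-substitution:
x₃ = 20 / (-20) = -1
x₂ = (-4 - (4)(-1)) / (3/2) = 0
x₁ = (-4 - (3)(0) - (0)(-1)) / (-2) = 2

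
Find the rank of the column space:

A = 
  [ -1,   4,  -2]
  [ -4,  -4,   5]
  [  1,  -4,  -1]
dim(Col(A)) = 3

Row reduce:
R2 → R2 - (4)·R1
R3 → R3 + (1)·R1
REF = 
  [ -1,   4,  -2]
  [  0, -20,  13]
  [  0,   0,  -3]
Pivot columns: 1, 2, 3 → 3 pivots.
dim(Col(A)) = number of pivot columns = 3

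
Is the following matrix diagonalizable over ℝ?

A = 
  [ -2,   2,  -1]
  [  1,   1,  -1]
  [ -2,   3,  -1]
No

Characteristic polynomial: det(λI - A) = λ³ + 2λ² - 2λ + 3
Testing integer divisors of the constant term: p(-3) = 0, so (λ + 3) is a factor:
p(λ) = (λ + 3)(λ² - λ + 1)
λ² - λ + 1 = 0  ⇒  λ = (1 ± √((-1)² - 4·(1)))/2 = (1 ± √(-3))/2
  = (1 + i√3)/2,  (1 - i√3)/2
Eigenvalues: -3, (1 + i√3)/2, (1 - i√3)/2  (≈ -3, 0.5 + 0.866i, 0.5 - 0.866i)
Has complex eigenvalues (not diagonalizable over ℝ).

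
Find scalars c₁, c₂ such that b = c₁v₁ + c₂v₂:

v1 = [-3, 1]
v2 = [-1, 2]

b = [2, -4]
c1 = 0, c2 = -2

b = 0·v1 + -2·v2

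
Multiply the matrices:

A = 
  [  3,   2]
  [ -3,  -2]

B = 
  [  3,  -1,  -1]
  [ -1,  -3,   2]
AB = 
  [  7,  -9,   1]
  [ -7,   9,  -1]

A is 2×2 and B is 2×3, so AB is 2×3. Each entry is (row of A)·(column of B):
AB[1,1] = (3)(3) + (2)(-1) = 7
AB[1,2] = (3)(-1) + (2)(-3) = -9
AB[1,3] = (3)(-1) + (2)(2) = 1
AB[2,1] = (-3)(3) + (-2)(-1) = -7
AB[2,2] = (-3)(-1) + (-2)(-3) = 9
AB[2,3] = (-3)(-1) + (-2)(2) = -1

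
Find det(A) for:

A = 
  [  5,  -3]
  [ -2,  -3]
For a 2×2 matrix, det = ad - bc = (5)(-3) - (-3)(-2) = -21

det(A) = -21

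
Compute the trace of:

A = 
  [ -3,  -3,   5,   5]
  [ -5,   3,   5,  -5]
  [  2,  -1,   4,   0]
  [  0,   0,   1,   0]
4

tr(A) = -3 + 3 + 4 + 0 = 4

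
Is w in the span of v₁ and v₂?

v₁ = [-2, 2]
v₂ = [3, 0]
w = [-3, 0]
Yes

Form the augmented matrix and row-reduce:
[v₁|v₂|w] = 
  [ -2,   3,  -3]
  [  2,   0,   0]
R2 → R2 + (1)·R1
REF = 
  [ -2,   3,  -3]
  [  0,   3,  -3]

No row of the form [0 0 | nonzero], so the system is consistent. Back-substitution gives c₁ = 0, c₂ = -1: w = (0)·v₁ + (-1)·v₂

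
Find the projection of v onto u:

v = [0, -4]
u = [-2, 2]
v·u = (0)(-2) + (-4)(2) = -8
u·u = (-2)² + (2)² = 8
proj_u(v) = (v·u / u·u) × u = (-8/8) × u = (-1) × u

proj_u(v) = [2, -2]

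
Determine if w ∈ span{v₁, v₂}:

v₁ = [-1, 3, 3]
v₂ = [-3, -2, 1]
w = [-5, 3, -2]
No

Form the augmented matrix and row-reduce:
[v₁|v₂|w] = 
  [ -1,  -3,  -5]
  [  3,  -2,   3]
  [  3,   1,  -2]
R2 → R2 + (3)·R1
R3 → R3 + (3)·R1
R3 → R3 - (8/11)·R2
REF = 
  [    -1,     -3,     -5]
  [     0,    -11,    -12]
  [     0,      0, -91/11]

Row 3 reads [0 0 | -91/11], i.e. 0 = -91/11, so the system is inconsistent and w ∉ span{v₁, v₂}.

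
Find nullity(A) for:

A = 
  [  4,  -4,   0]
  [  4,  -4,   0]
nullity(A) = 2

Row reduce:
R2 → R2 - (1)·R1
REF = 
  [  4,  -4,   0]
  [  0,   0,   0]
Pivot columns: 1 → 1 pivot.
rank(A) = 1, so nullity(A) = 3 - 1 = 2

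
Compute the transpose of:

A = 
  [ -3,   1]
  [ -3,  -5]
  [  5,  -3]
Aᵀ = 
  [ -3,  -3,   5]
  [  1,  -5,  -3]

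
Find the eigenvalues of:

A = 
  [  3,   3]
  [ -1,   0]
λ = (3 + i√3)/2, (3 - i√3)/2  (≈ 1.5 + 0.866i, 1.5 - 0.866i)

tr(A) = 3, det(A) = 3
Characteristic polynomial: λ² - tr(A)λ + det(A) = λ² - 3λ + 3
λ² - 3λ + 3 = 0  ⇒  λ = (3 ± √((-3)² - 4·(3)))/2 = (3 ± √(-3))/2
  = (3 + i√3)/2,  (3 - i√3)/2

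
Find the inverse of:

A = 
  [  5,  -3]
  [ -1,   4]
det(A) = (5)(4) - (-3)(-1) = 17
For a 2×2 matrix, A⁻¹ = (1/det(A)) · [[d, -b], [-c, a]]
    = (1/17) · [[4, 3], [1, 5]]

A⁻¹ = 
  [4/17, 3/17]
  [1/17, 5/17]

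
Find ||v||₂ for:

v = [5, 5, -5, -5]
10

||v||₂ = √((5)² + (5)² + (-5)² + (-5)²) = √100 = 10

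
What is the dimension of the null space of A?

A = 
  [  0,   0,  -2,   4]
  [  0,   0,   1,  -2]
nullity(A) = 3

Row reduce:
R2 → R2 + (1/2)·R1
REF = 
  [  0,   0,  -2,   4]
  [  0,   0,   0,   0]
Pivot columns: 3 → 1 pivot.
rank(A) = 1, so nullity(A) = 4 - 1 = 3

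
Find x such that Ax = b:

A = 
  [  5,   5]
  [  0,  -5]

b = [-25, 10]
x = [-3, -2]

Row reduce the augmented matrix [A|b]:
(already in echelon form)
REF = 
  [  5,   5, -25]
  [  0,  -5,  10]

Back-substitution:
x₂ = 10 / (-5) = -2
x₁ = (-25 - (5)(-2)) / 5 = -3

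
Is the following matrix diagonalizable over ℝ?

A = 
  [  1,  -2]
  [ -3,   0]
Yes

tr(A) = 1, det(A) = -6
Characteristic polynomial: λ² - tr(A)λ + det(A) = λ² - λ - 6
λ² - λ - 6 = (λ + 2)(λ - 3)
Eigenvalues: 3, -2
λ=-2: alg. mult. = 1, geom. mult. = 2 - rank(A - (-2)I) = 2 - 1 = 1
λ=3: alg. mult. = 1, geom. mult. = 2 - rank(A - (3)I) = 2 - 1 = 1
Sum of geometric multiplicities equals n, so A has n independent eigenvectors.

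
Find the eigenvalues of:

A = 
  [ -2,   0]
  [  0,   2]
λ = 2, -2

tr(A) = 0, det(A) = -4
Characteristic polynomial: λ² - tr(A)λ + det(A) = λ² - 4
λ² - 4 = (λ + 2)(λ - 2)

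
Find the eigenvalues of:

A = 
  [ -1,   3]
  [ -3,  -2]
tr(A) = -3, det(A) = 11
Characteristic polynomial: λ² - tr(A)λ + det(A) = λ² + 3λ + 11
λ² + 3λ + 11 = 0  ⇒  λ = (-3 ± √((3)² - 4·(11)))/2 = (-3 ± √(-35))/2
  = (-3 + i√35)/2,  (-3 - i√35)/2

λ = (-3 + i√35)/2, (-3 - i√35)/2  (≈ -1.5 + 2.958i, -1.5 - 2.958i)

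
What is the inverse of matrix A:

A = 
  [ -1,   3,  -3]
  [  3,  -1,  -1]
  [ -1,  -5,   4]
det(A) = (-1)·((-1)(4) - (-1)(-5)) - (3)·((3)(4) - (-1)(-1)) + (-3)·((3)(-5) - (-1)(-1))
  = (-1)(-9) - (3)(11) + (-3)(-16)
  = 24
det(A) = 24 ≠ 0, so A is invertible.

Cofactors Cᵢⱼ = (-1)ⁱ⁺ʲ·Mᵢⱼ:
C = 
  [ -9, -11, -16]
  [  3,  -7,  -8]
  [ -6, -10,  -8]

adj(A) = Cᵀ:
adj(A) = 
  [ -9,   3,  -6]
  [-11,  -7, -10]
  [-16,  -8,  -8]

A⁻¹ = (1/24) · adj(A):
A⁻¹ = 
  [  -3/8,    1/8,   -1/4]
  [-11/24,  -7/24,  -5/12]
  [  -2/3,   -1/3,   -1/3]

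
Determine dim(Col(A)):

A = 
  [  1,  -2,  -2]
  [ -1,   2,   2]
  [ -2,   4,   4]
Row reduce:
R2 → R2 + (1)·R1
R3 → R3 + (2)·R1
REF = 
  [  1,  -2,  -2]
  [  0,   0,   0]
  [  0,   0,   0]
Pivot columns: 1 → 1 pivot.
dim(Col(A)) = number of pivot columns = 1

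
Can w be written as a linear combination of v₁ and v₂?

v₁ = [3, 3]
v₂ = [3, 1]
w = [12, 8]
Yes

Form the augmented matrix and row-reduce:
[v₁|v₂|w] = 
  [  3,   3,  12]
  [  3,   1,   8]
R2 → R2 - (1)·R1
REF = 
  [  3,   3,  12]
  [  0,  -2,  -4]

No row of the form [0 0 | nonzero], so the system is consistent. Back-substitution gives c₁ = 2, c₂ = 2: w = (2)·v₁ + (2)·v₂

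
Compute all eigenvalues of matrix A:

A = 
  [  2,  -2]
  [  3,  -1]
tr(A) = 1, det(A) = 4
Characteristic polynomial: λ² - tr(A)λ + det(A) = λ² - λ + 4
λ² - λ + 4 = 0  ⇒  λ = (1 ± √((-1)² - 4·(4)))/2 = (1 ± √(-15))/2
  = (1 + i√15)/2,  (1 - i√15)/2

λ = (1 + i√15)/2, (1 - i√15)/2  (≈ 0.5 + 1.936i, 0.5 - 1.936i)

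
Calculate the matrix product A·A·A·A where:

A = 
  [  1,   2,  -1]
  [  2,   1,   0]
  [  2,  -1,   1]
A^4 = 
  [ 25,  36, -14]
  [ 28,  41, -16]
  [ 12,  18,  -7]

A² = A·A:
A²[1,1] = (1)(1) + (2)(2) + (-1)(2) = 3
A²[1,2] = (1)(2) + (2)(1) + (-1)(-1) = 5
A²[1,3] = (1)(-1) + (2)(0) + (-1)(1) = -2
A²[2,1] = (2)(1) + (1)(2) + (0)(2) = 4
A²[2,2] = (2)(2) + (1)(1) + (0)(-1) = 5
A²[2,3] = (2)(-1) + (1)(0) + (0)(1) = -2
A²[3,1] = (2)(1) + (-1)(2) + (1)(2) = 2
A²[3,2] = (2)(2) + (-1)(1) + (1)(-1) = 2
A²[3,3] = (2)(-1) + (-1)(0) + (1)(1) = -1
A² = 
  [  3,   5,  -2]
  [  4,   5,  -2]
  [  2,   2,  -1]

A^3 = A^2·A:
A^3[1,1] = (3)(1) + (5)(2) + (-2)(2) = 9
A^3[1,2] = (3)(2) + (5)(1) + (-2)(-1) = 13
A^3[1,3] = (3)(-1) + (5)(0) + (-2)(1) = -5
A^3[2,1] = (4)(1) + (5)(2) + (-2)(2) = 10
A^3[2,2] = (4)(2) + (5)(1) + (-2)(-1) = 15
A^3[2,3] = (4)(-1) + (5)(0) + (-2)(1) = -6
A^3[3,1] = (2)(1) + (2)(2) + (-1)(2) = 4
A^3[3,2] = (2)(2) + (2)(1) + (-1)(-1) = 7
A^3[3,3] = (2)(-1) + (2)(0) + (-1)(1) = -3
A^3 = 
  [  9,  13,  -5]
  [ 10,  15,  -6]
  [  4,   7,  -3]

A^4 = A^3·A:
A^4[1,1] = (9)(1) + (13)(2) + (-5)(2) = 25
A^4[1,2] = (9)(2) + (13)(1) + (-5)(-1) = 36
A^4[1,3] = (9)(-1) + (13)(0) + (-5)(1) = -14
A^4[2,1] = (10)(1) + (15)(2) + (-6)(2) = 28
A^4[2,2] = (10)(2) + (15)(1) + (-6)(-1) = 41
A^4[2,3] = (10)(-1) + (15)(0) + (-6)(1) = -16
A^4[3,1] = (4)(1) + (7)(2) + (-3)(2) = 12
A^4[3,2] = (4)(2) + (7)(1) + (-3)(-1) = 18
A^4[3,3] = (4)(-1) + (7)(0) + (-3)(1) = -7
A^4 = 
  [ 25,  36, -14]
  [ 28,  41, -16]
  [ 12,  18,  -7]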